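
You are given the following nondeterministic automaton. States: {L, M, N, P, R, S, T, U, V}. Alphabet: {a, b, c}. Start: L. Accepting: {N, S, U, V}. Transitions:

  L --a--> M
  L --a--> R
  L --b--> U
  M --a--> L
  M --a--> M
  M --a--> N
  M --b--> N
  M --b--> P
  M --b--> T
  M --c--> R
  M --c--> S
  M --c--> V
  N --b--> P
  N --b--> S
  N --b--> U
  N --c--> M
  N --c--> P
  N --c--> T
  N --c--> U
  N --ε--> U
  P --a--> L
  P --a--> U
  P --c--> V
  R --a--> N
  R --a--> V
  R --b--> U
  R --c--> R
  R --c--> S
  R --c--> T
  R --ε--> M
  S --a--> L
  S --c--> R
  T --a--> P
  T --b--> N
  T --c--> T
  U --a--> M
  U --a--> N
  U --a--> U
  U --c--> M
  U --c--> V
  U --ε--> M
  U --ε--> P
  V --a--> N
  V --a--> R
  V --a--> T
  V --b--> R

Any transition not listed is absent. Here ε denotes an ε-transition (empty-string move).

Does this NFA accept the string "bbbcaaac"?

Start in {L}.
Read 'b': L→{U}; union {U}; ε-closure = {M, P, U}.
Read 'b': M→{N, P, T}, P→∅, U→∅; union {N, P, T}; ε-closure = {M, N, P, T, U}.
Read 'b': M→{N, P, T}, N→{P, S, U}, P→∅, T→{N}, U→∅; union {N, P, S, T, U}; ε-closure = {M, N, P, S, T, U}.
Read 'c': M→{R, S, V}, N→{M, P, T, U}, P→{V}, S→{R}, T→{T}, U→{M, V}; now {M, P, R, S, T, U, V}.
Read 'a': M→{L, M, N}, P→{L, U}, R→{N, V}, S→{L}, T→{P}, U→{M, N, U}, V→{N, R, T}; now {L, M, N, P, R, T, U, V}.
Read 'a': L→{M, R}, M→{L, M, N}, N→∅, P→{L, U}, R→{N, V}, T→{P}, U→{M, N, U}, V→{N, R, T}; now {L, M, N, P, R, T, U, V}.
Read 'a': L→{M, R}, M→{L, M, N}, N→∅, P→{L, U}, R→{N, V}, T→{P}, U→{M, N, U}, V→{N, R, T}; now {L, M, N, P, R, T, U, V}.
Read 'c': L→∅, M→{R, S, V}, N→{M, P, T, U}, P→{V}, R→{R, S, T}, T→{T}, U→{M, V}, V→∅; now {M, P, R, S, T, U, V}.
The final set {M, P, R, S, T, U, V} contains the accepting states S, U, V.

Yes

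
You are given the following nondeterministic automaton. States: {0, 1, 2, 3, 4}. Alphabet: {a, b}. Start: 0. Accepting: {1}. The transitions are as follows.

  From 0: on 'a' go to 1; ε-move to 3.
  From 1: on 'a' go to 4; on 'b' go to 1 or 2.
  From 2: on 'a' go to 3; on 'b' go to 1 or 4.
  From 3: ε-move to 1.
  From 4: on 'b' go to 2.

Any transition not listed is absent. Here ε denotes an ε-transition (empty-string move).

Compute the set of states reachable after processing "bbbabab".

{1, 2}

Start: ε-closure({0}) = {0, 1, 3}.
Read 'b': 0→∅, 1→{1, 2}, 3→∅; now {1, 2}.
Read 'b': 1→{1, 2}, 2→{1, 4}; now {1, 2, 4}.
Read 'b': 1→{1, 2}, 2→{1, 4}, 4→{2}; now {1, 2, 4}.
Read 'a': 1→{4}, 2→{3}, 4→∅; union {3, 4}; ε-closure = {1, 3, 4}.
Read 'b': 1→{1, 2}, 3→∅, 4→{2}; now {1, 2}.
Read 'a': 1→{4}, 2→{3}; union {3, 4}; ε-closure = {1, 3, 4}.
Read 'b': 1→{1, 2}, 3→∅, 4→{2}; now {1, 2}.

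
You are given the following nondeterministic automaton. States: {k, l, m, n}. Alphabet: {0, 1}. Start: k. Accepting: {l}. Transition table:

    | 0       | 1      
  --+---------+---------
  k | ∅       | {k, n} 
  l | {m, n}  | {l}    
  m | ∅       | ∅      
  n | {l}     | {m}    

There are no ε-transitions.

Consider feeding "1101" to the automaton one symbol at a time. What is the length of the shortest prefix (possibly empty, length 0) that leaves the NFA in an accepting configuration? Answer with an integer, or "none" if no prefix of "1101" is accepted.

Start in {k}.
Read '1': k→{k, n}; now {k, n}.
Read '1': k→{k, n}, n→{m}; now {k, m, n}.
Read '0': k→∅, m→∅, n→{l}; now {l}.
None of the earlier sets intersect F, but {l} does.

3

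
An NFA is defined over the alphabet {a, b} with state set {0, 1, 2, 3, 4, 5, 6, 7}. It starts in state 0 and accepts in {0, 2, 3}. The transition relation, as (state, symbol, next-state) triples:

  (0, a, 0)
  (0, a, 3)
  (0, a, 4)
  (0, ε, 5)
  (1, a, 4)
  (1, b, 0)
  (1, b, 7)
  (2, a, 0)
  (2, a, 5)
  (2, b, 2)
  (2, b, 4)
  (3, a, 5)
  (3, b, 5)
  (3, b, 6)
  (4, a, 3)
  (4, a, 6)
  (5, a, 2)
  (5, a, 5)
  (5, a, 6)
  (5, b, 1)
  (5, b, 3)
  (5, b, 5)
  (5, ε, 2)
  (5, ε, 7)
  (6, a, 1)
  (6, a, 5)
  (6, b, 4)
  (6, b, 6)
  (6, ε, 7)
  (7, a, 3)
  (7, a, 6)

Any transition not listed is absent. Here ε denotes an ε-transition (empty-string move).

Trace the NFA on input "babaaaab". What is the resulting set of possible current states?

{0, 1, 2, 3, 4, 5, 6, 7}

Start: ε-closure({0}) = {0, 2, 5, 7}.
Read 'b': {0, 2, 5, 7} → {1, 2, 3, 4, 5, 7}.
Read 'a': {1, 2, 3, 4, 5, 7} → {0, 2, 3, 4, 5, 6, 7}.
Read 'b': {0, 2, 3, 4, 5, 6, 7} → {1, 2, 3, 4, 5, 6, 7}.
Read 'a': {1, 2, 3, 4, 5, 6, 7} → {0, 1, 2, 3, 4, 5, 6, 7}.
Read 'a': {0, 1, 2, 3, 4, 5, 6, 7} → {0, 1, 2, 3, 4, 5, 6, 7}.
Read 'a': {0, 1, 2, 3, 4, 5, 6, 7} → {0, 1, 2, 3, 4, 5, 6, 7}.
Read 'a': {0, 1, 2, 3, 4, 5, 6, 7} → {0, 1, 2, 3, 4, 5, 6, 7}.
Read 'b': {0, 1, 2, 3, 4, 5, 6, 7} → {0, 1, 2, 3, 4, 5, 6, 7}.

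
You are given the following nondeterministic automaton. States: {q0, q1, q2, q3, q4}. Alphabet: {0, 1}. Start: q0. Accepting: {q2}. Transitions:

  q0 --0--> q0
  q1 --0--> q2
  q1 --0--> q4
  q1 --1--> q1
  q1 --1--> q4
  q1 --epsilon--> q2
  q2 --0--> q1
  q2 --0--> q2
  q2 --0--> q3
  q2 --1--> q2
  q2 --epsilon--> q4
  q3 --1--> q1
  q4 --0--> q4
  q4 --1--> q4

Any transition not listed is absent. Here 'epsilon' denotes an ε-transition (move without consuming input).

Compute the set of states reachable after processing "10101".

∅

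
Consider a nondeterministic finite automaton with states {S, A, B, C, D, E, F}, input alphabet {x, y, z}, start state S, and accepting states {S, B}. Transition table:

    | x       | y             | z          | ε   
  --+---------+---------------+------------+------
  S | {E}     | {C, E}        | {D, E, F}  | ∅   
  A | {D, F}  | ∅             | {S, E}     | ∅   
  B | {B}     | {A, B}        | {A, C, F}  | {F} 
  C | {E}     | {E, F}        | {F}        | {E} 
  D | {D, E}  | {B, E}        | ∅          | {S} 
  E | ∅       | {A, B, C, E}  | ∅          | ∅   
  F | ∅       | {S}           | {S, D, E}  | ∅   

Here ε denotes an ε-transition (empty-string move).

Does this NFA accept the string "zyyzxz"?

Yes

Start in {S}.
Read 'z': S→{D, E, F}; union {D, E, F}; ε-closure = {S, D, E, F}.
Read 'y': S→{C, E}, D→{B, E}, E→{A, B, C, E}, F→{S}; union {S, A, B, C, E}; ε-closure = {S, A, B, C, E, F}.
Read 'y': S→{C, E}, A→∅, B→{A, B}, C→{E, F}, E→{A, B, C, E}, F→{S}; now {S, A, B, C, E, F}.
Read 'z': S→{D, E, F}, A→{S, E}, B→{A, C, F}, C→{F}, E→∅, F→{S, D, E}; now {S, A, C, D, E, F}.
Read 'x': S→{E}, A→{D, F}, C→{E}, D→{D, E}, E→∅, F→∅; union {D, E, F}; ε-closure = {S, D, E, F}.
Read 'z': S→{D, E, F}, D→∅, E→∅, F→{S, D, E}; now {S, D, E, F}.
The final set {S, D, E, F} contains the accepting state S.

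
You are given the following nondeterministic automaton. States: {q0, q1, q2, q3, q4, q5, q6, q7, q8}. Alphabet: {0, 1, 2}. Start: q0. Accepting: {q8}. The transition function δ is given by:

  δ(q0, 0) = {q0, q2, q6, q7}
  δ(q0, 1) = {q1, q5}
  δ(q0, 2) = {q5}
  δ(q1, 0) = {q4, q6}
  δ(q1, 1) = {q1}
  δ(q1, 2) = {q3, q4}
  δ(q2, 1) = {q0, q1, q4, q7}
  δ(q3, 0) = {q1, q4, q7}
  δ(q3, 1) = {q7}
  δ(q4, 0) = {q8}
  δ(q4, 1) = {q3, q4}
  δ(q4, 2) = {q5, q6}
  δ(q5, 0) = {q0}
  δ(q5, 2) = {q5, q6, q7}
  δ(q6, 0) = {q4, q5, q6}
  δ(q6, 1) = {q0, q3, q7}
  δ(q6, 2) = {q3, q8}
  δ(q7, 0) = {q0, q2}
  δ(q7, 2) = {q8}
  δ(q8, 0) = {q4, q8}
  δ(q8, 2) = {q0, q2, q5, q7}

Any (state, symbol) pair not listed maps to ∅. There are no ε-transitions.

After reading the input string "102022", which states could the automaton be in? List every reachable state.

{q0, q2, q3, q5, q6, q7, q8}

Start in {q0}.
Read '1': q0→{q1, q5}; now {q1, q5}.
Read '0': q1→{q4, q6}, q5→{q0}; now {q0, q4, q6}.
Read '2': q0→{q5}, q4→{q5, q6}, q6→{q3, q8}; now {q3, q5, q6, q8}.
Read '0': q3→{q1, q4, q7}, q5→{q0}, q6→{q4, q5, q6}, q8→{q4, q8}; now {q0, q1, q4, q5, q6, q7, q8}.
Read '2': q0→{q5}, q1→{q3, q4}, q4→{q5, q6}, q5→{q5, q6, q7}, q6→{q3, q8}, q7→{q8}, q8→{q0, q2, q5, q7}; now {q0, q2, q3, q4, q5, q6, q7, q8}.
Read '2': q0→{q5}, q2→∅, q3→∅, q4→{q5, q6}, q5→{q5, q6, q7}, q6→{q3, q8}, q7→{q8}, q8→{q0, q2, q5, q7}; now {q0, q2, q3, q5, q6, q7, q8}.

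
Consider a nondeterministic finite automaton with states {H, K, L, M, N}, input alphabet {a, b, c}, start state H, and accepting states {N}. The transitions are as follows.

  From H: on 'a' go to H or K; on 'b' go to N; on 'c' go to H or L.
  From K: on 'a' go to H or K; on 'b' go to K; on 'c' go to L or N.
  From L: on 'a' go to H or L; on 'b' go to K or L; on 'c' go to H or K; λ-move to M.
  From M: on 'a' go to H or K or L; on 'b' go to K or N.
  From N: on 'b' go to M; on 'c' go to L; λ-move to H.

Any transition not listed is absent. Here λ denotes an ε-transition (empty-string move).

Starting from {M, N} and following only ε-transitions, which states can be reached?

{H, M, N}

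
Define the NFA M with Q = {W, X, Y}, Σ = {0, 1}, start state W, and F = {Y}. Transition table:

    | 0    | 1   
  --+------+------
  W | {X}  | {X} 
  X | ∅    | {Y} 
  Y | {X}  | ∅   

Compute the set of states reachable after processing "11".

Start in {W}.
Read '1': W→{X}; now {X}.
Read '1': X→{Y}; now {Y}.

{Y}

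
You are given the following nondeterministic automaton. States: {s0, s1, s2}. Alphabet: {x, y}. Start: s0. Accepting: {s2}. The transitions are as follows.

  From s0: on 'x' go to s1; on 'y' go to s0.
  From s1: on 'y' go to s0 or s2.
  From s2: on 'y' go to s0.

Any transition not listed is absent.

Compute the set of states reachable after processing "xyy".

{s0}

Start in {s0}.
Read 'x': s0→{s1}; now {s1}.
Read 'y': s1→{s0, s2}; now {s0, s2}.
Read 'y': s0→{s0}, s2→{s0}; now {s0}.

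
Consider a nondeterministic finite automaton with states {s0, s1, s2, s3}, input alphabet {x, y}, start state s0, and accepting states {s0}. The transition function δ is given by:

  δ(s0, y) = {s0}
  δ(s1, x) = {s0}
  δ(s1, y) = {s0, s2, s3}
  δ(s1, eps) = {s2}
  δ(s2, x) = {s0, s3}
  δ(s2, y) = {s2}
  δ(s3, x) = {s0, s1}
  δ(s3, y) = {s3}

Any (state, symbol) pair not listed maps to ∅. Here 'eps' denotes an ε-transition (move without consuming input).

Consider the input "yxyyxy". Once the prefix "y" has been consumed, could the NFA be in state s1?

No

Start in {s0}.
Read 'y': {s0} → {s0}.
State s1 is not in {s0}.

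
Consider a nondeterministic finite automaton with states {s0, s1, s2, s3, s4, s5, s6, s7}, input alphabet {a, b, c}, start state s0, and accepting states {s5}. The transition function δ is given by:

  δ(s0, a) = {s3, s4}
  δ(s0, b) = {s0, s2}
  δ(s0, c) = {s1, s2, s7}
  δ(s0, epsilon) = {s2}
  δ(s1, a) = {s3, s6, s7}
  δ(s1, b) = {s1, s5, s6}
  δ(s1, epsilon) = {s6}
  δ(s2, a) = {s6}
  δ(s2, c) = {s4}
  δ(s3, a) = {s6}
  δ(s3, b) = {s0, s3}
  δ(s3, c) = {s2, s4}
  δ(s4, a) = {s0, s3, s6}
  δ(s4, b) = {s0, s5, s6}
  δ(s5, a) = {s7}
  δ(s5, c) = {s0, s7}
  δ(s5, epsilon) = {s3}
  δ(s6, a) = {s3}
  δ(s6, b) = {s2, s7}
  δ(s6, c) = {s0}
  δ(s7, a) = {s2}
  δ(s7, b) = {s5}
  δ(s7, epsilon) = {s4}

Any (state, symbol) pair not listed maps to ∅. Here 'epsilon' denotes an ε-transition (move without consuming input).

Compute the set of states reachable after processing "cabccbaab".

Start: ε-closure({s0}) = {s0, s2}.
Read 'c': s0→{s1, s2, s7}, s2→{s4}; union {s1, s2, s4, s7}; ε-closure = {s1, s2, s4, s6, s7}.
Read 'a': s1→{s3, s6, s7}, s2→{s6}, s4→{s0, s3, s6}, s6→{s3}, s7→{s2}; union {s0, s2, s3, s6, s7}; ε-closure = {s0, s2, s3, s4, s6, s7}.
Read 'b': s0→{s0, s2}, s2→∅, s3→{s0, s3}, s4→{s0, s5, s6}, s6→{s2, s7}, s7→{s5}; union {s0, s2, s3, s5, s6, s7}; ε-closure = {s0, s2, s3, s4, s5, s6, s7}.
Read 'c': s0→{s1, s2, s7}, s2→{s4}, s3→{s2, s4}, s4→∅, s5→{s0, s7}, s6→{s0}, s7→∅; union {s0, s1, s2, s4, s7}; ε-closure = {s0, s1, s2, s4, s6, s7}.
Read 'c': s0→{s1, s2, s7}, s1→∅, s2→{s4}, s4→∅, s6→{s0}, s7→∅; union {s0, s1, s2, s4, s7}; ε-closure = {s0, s1, s2, s4, s6, s7}.
Read 'b': s0→{s0, s2}, s1→{s1, s5, s6}, s2→∅, s4→{s0, s5, s6}, s6→{s2, s7}, s7→{s5}; union {s0, s1, s2, s5, s6, s7}; ε-closure = {s0, s1, s2, s3, s4, s5, s6, s7}.
Read 'a': s0→{s3, s4}, s1→{s3, s6, s7}, s2→{s6}, s3→{s6}, s4→{s0, s3, s6}, s5→{s7}, s6→{s3}, s7→{s2}; now {s0, s2, s3, s4, s6, s7}.
Read 'a': s0→{s3, s4}, s2→{s6}, s3→{s6}, s4→{s0, s3, s6}, s6→{s3}, s7→{s2}; now {s0, s2, s3, s4, s6}.
Read 'b': s0→{s0, s2}, s2→∅, s3→{s0, s3}, s4→{s0, s5, s6}, s6→{s2, s7}; union {s0, s2, s3, s5, s6, s7}; ε-closure = {s0, s2, s3, s4, s5, s6, s7}.

{s0, s2, s3, s4, s5, s6, s7}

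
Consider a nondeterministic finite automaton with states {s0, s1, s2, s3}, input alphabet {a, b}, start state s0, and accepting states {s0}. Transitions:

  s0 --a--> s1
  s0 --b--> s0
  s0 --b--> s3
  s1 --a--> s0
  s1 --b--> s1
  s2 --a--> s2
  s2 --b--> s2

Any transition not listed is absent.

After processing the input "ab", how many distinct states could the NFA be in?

Start in {s0}.
Read 'a': s0→{s1}; now {s1}.
Read 'b': s1→{s1}; now {s1}.
That set has 1 state.

1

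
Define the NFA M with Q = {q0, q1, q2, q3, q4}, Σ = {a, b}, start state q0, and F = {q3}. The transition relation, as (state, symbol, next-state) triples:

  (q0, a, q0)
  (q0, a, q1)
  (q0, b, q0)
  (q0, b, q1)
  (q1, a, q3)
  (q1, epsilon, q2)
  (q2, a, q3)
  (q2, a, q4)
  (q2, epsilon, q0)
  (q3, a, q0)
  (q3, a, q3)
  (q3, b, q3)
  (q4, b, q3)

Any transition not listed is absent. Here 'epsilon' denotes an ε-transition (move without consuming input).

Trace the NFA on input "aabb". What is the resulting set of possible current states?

{q0, q1, q2, q3}

Start in {q0}.
Read 'a': q0→{q0, q1}; union {q0, q1}; ε-closure = {q0, q1, q2}.
Read 'a': q0→{q0, q1}, q1→{q3}, q2→{q3, q4}; union {q0, q1, q3, q4}; ε-closure = {q0, q1, q2, q3, q4}.
Read 'b': q0→{q0, q1}, q1→∅, q2→∅, q3→{q3}, q4→{q3}; union {q0, q1, q3}; ε-closure = {q0, q1, q2, q3}.
Read 'b': q0→{q0, q1}, q1→∅, q2→∅, q3→{q3}; union {q0, q1, q3}; ε-closure = {q0, q1, q2, q3}.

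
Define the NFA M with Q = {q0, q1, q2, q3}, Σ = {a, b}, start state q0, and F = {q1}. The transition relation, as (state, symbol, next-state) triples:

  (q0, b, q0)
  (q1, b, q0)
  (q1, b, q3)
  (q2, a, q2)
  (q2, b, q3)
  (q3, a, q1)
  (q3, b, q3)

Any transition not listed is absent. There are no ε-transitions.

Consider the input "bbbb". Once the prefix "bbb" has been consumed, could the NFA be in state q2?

Start in {q0}.
Read 'b': {q0} → {q0}.
Read 'b': {q0} → {q0}.
Read 'b': {q0} → {q0}.
State q2 is not in {q0}.

No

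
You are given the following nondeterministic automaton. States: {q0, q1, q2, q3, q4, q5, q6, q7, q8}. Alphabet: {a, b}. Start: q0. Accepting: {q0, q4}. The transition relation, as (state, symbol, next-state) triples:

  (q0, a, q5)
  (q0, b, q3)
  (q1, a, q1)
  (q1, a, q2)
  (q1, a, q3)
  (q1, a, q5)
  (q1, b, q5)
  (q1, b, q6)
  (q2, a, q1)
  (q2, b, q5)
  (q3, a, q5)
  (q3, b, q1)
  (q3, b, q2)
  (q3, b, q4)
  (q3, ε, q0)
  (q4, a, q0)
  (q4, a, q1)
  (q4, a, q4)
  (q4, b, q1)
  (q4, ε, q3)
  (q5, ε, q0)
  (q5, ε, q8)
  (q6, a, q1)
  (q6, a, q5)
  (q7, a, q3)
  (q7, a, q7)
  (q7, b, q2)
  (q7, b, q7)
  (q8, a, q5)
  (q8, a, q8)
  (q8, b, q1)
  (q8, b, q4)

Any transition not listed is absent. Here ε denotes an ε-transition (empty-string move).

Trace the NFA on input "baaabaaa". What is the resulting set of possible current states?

Start in {q0}.
Read 'b': q0→{q3}; union {q3}; ε-closure = {q0, q3}.
Read 'a': q0→{q5}, q3→{q5}; union {q5}; ε-closure = {q0, q5, q8}.
Read 'a': q0→{q5}, q5→∅, q8→{q5, q8}; union {q5, q8}; ε-closure = {q0, q5, q8}.
Read 'a': q0→{q5}, q5→∅, q8→{q5, q8}; union {q5, q8}; ε-closure = {q0, q5, q8}.
Read 'b': q0→{q3}, q5→∅, q8→{q1, q4}; union {q1, q3, q4}; ε-closure = {q0, q1, q3, q4}.
Read 'a': q0→{q5}, q1→{q1, q2, q3, q5}, q3→{q5}, q4→{q0, q1, q4}; union {q0, q1, q2, q3, q4, q5}; ε-closure = {q0, q1, q2, q3, q4, q5, q8}.
Read 'a': q0→{q5}, q1→{q1, q2, q3, q5}, q2→{q1}, q3→{q5}, q4→{q0, q1, q4}, q5→∅, q8→{q5, q8}; now {q0, q1, q2, q3, q4, q5, q8}.
Read 'a': q0→{q5}, q1→{q1, q2, q3, q5}, q2→{q1}, q3→{q5}, q4→{q0, q1, q4}, q5→∅, q8→{q5, q8}; now {q0, q1, q2, q3, q4, q5, q8}.

{q0, q1, q2, q3, q4, q5, q8}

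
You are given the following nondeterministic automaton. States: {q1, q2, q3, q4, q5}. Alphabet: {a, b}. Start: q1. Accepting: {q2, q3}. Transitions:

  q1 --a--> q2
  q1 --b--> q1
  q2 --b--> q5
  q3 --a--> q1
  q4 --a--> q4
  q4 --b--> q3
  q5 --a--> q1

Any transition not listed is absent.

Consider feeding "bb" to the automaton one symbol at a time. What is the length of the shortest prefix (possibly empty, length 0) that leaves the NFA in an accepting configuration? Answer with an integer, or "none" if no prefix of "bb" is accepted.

none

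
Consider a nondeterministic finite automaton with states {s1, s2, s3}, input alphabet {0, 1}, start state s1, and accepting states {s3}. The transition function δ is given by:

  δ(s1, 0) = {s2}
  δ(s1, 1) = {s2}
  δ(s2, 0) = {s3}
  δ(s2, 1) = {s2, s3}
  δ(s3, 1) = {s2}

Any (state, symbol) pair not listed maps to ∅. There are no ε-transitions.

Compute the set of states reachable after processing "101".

Start in {s1}.
Read '1': s1→{s2}; now {s2}.
Read '0': s2→{s3}; now {s3}.
Read '1': s3→{s2}; now {s2}.

{s2}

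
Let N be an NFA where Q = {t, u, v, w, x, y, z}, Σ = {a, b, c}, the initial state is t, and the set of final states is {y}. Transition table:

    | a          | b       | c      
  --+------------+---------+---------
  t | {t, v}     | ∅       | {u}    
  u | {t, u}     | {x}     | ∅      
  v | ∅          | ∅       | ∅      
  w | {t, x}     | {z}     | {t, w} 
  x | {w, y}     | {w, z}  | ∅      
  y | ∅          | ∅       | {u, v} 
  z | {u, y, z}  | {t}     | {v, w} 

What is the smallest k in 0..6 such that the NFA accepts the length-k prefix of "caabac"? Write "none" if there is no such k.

Start in {t}.
Read 'c': t→{u}; now {u}.
Read 'a': u→{t, u}; now {t, u}.
Read 'a': t→{t, v}, u→{t, u}; now {t, u, v}.
Read 'b': t→∅, u→{x}, v→∅; now {x}.
Read 'a': x→{w, y}; now {w, y}.
None of the earlier sets intersect F, but {w, y} does.

5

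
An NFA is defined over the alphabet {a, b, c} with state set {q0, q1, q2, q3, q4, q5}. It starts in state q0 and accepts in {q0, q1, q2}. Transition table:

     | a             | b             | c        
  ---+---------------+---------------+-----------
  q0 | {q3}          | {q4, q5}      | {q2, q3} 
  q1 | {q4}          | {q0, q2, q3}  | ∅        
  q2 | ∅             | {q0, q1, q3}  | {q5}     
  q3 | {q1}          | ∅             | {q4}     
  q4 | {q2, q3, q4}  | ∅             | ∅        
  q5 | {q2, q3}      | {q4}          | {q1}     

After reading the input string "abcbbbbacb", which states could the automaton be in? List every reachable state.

Start in {q0}.
Read 'a': {q0} → {q3}.
Read 'b': {q3} → ∅.
The set is empty and remains empty for the remaining 8 symbols.

∅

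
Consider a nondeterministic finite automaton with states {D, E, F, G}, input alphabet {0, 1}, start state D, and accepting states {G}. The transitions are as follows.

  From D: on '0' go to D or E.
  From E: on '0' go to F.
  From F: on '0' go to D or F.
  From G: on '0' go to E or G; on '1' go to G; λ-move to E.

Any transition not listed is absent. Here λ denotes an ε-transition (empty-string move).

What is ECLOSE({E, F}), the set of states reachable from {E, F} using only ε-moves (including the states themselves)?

Begin with {E, F}.
No ε-moves leave this set, so the closure equals the set itself.

{E, F}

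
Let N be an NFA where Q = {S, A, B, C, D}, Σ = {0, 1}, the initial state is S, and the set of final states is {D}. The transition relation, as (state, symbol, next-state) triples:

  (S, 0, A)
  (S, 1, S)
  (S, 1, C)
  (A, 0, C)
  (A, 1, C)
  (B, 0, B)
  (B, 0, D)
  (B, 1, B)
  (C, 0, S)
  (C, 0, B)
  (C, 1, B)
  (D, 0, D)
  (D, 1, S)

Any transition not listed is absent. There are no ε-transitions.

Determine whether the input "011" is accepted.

No

Start in {S}.
Read '0': {S} → {A}.
Read '1': {A} → {C}.
Read '1': {C} → {B}.
The final set {B} contains no accepting state.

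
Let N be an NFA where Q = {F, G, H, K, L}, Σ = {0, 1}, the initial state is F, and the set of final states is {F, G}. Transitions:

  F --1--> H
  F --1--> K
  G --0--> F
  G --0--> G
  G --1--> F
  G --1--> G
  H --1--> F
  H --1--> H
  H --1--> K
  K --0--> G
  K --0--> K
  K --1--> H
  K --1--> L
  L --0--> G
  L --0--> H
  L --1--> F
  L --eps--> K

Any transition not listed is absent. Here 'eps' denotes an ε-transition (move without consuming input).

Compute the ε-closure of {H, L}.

{H, K, L}

Begin with {H, L}.
ε-move L → K; add K.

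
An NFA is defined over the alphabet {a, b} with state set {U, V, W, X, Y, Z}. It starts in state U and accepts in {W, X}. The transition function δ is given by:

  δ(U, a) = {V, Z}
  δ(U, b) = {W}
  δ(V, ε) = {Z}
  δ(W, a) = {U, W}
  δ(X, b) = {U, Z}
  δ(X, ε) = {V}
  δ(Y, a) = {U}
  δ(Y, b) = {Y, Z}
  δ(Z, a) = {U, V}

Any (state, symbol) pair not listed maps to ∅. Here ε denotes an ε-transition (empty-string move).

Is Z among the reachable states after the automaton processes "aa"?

Yes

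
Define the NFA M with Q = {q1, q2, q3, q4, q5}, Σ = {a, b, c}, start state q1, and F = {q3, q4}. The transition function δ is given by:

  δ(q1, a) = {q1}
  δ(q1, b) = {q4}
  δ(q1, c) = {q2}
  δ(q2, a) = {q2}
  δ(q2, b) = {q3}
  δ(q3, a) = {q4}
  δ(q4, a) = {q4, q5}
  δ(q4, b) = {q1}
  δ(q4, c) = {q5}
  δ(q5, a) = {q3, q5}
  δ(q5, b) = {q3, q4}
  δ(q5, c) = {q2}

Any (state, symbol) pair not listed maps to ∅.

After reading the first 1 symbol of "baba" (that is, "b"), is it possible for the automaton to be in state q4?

Start in {q1}.
Read 'b': q1→{q4}; now {q4}.
State q4 is in {q4}.

Yes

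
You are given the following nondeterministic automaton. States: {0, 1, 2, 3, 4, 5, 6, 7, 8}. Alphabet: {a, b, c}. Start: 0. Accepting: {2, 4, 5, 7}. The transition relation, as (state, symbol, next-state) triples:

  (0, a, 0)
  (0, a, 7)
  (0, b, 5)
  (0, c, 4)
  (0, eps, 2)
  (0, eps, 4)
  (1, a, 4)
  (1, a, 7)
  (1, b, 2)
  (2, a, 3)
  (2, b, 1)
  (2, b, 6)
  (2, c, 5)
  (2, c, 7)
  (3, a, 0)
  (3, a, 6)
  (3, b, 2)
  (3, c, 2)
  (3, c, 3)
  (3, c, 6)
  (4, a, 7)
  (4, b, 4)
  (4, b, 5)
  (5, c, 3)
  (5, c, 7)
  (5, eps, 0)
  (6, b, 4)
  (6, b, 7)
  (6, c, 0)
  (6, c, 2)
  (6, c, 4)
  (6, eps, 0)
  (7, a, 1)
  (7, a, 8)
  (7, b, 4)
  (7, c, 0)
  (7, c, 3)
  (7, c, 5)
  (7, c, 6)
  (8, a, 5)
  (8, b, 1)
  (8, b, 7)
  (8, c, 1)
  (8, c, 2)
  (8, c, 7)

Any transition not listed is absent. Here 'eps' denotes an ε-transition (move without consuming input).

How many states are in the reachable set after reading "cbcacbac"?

Start: ε-closure({0}) = {0, 2, 4}.
Read 'c': {0, 2, 4} → {0, 2, 4, 5, 7}.
Read 'b': {0, 2, 4, 5, 7} → {0, 1, 2, 4, 5, 6}.
Read 'c': {0, 1, 2, 4, 5, 6} → {0, 2, 3, 4, 5, 7}.
Read 'a': {0, 2, 3, 4, 5, 7} → {0, 1, 2, 3, 4, 6, 7, 8}.
Read 'c': {0, 1, 2, 3, 4, 6, 7, 8} → {0, 1, 2, 3, 4, 5, 6, 7}.
Read 'b': {0, 1, 2, 3, 4, 5, 6, 7} → {0, 1, 2, 4, 5, 6, 7}.
Read 'a': {0, 1, 2, 4, 5, 6, 7} → {0, 1, 2, 3, 4, 7, 8}.
Read 'c': {0, 1, 2, 3, 4, 7, 8} → {0, 1, 2, 3, 4, 5, 6, 7}.
That set has 8 states.

8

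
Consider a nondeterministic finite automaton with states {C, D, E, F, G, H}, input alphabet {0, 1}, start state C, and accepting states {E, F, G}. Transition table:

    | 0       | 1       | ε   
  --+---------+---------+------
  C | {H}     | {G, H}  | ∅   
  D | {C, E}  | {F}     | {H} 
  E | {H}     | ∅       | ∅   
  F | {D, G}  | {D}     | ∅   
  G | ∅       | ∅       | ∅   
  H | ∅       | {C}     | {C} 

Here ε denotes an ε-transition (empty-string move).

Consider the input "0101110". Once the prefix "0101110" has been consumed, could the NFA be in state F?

Start in {C}.
Read '0': C→{H}; union {H}; ε-closure = {C, H}.
Read '1': C→{G, H}, H→{C}; now {C, G, H}.
Read '0': C→{H}, G→∅, H→∅; union {H}; ε-closure = {C, H}.
Read '1': C→{G, H}, H→{C}; now {C, G, H}.
Read '1': C→{G, H}, G→∅, H→{C}; now {C, G, H}.
Read '1': C→{G, H}, G→∅, H→{C}; now {C, G, H}.
Read '0': C→{H}, G→∅, H→∅; union {H}; ε-closure = {C, H}.
State F is not in {C, H}.

No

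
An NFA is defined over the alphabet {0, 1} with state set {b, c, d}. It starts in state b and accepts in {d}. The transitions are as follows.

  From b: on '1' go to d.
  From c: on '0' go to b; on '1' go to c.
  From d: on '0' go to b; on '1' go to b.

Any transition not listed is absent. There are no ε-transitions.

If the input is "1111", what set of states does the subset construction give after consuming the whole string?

{b}

Start in {b}.
Read '1': b→{d}; now {d}.
Read '1': d→{b}; now {b}.
Read '1': b→{d}; now {d}.
Read '1': d→{b}; now {b}.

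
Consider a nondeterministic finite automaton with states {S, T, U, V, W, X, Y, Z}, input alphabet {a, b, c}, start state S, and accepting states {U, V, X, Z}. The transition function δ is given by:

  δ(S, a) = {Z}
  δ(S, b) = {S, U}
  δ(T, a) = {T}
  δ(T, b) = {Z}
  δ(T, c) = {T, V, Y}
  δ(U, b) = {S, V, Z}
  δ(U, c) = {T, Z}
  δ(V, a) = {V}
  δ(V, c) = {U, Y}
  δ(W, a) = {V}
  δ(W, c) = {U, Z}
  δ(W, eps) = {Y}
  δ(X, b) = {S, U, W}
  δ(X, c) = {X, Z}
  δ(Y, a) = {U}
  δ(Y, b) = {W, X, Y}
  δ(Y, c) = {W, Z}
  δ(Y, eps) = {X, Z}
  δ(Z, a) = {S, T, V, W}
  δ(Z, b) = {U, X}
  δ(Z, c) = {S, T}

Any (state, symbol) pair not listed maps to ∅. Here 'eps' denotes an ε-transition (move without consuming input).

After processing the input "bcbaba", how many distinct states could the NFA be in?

8

Start in {S}.
Read 'b': S→{S, U}; now {S, U}.
Read 'c': S→∅, U→{T, Z}; now {T, Z}.
Read 'b': T→{Z}, Z→{U, X}; now {U, X, Z}.
Read 'a': U→∅, X→∅, Z→{S, T, V, W}; union {S, T, V, W}; ε-closure = {S, T, V, W, X, Y, Z}.
Read 'b': S→{S, U}, T→{Z}, V→∅, W→∅, X→{S, U, W}, Y→{W, X, Y}, Z→{U, X}; now {S, U, W, X, Y, Z}.
Read 'a': S→{Z}, U→∅, W→{V}, X→∅, Y→{U}, Z→{S, T, V, W}; union {S, T, U, V, W, Z}; ε-closure = {S, T, U, V, W, X, Y, Z}.
That set has 8 states.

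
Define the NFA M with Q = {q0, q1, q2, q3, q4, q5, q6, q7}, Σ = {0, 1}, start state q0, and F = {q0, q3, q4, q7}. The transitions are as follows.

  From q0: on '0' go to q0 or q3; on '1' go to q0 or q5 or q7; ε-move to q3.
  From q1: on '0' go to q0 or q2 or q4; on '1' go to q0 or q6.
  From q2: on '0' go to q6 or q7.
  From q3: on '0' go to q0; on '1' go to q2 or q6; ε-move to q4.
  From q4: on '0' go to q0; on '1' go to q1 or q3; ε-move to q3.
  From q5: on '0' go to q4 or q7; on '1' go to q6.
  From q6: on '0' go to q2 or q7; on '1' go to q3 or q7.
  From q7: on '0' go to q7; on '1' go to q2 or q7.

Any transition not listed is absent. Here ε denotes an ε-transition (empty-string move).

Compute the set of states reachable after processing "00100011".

{q0, q1, q2, q3, q4, q5, q6, q7}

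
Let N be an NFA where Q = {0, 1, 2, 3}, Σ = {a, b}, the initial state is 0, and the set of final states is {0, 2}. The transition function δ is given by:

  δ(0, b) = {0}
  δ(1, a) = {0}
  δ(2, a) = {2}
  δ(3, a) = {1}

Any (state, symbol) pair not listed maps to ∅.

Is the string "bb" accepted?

Start in {0}.
Read 'b': {0} → {0}.
Read 'b': {0} → {0}.
The final set {0} contains the accepting state 0.

Yes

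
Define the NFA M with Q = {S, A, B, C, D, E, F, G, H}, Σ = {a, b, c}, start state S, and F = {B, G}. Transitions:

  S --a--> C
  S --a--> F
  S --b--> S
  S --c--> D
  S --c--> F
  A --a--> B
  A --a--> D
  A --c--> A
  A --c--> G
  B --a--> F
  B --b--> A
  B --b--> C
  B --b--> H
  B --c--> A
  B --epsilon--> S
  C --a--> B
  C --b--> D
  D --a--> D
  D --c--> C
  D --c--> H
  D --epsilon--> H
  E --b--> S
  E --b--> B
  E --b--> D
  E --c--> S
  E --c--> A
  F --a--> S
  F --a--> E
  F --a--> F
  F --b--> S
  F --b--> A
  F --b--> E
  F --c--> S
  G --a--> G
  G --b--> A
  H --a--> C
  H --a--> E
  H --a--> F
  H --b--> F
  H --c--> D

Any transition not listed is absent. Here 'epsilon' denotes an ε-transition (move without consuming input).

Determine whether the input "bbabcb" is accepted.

Start in {S}.
Read 'b': S→{S}; now {S}.
Read 'b': S→{S}; now {S}.
Read 'a': S→{C, F}; now {C, F}.
Read 'b': C→{D}, F→{S, A, E}; union {S, A, D, E}; ε-closure = {S, A, D, E, H}.
Read 'c': S→{D, F}, A→{A, G}, D→{C, H}, E→{S, A}, H→{D}; now {S, A, C, D, F, G, H}.
Read 'b': S→{S}, A→∅, C→{D}, D→∅, F→{S, A, E}, G→{A}, H→{F}; union {S, A, D, E, F}; ε-closure = {S, A, D, E, F, H}.
The final set {S, A, D, E, F, H} contains no accepting state.

No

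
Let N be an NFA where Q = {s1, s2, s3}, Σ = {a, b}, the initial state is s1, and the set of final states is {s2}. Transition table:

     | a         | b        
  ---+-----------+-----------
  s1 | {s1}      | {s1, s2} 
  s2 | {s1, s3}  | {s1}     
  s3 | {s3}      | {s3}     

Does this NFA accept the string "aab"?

Start in {s1}.
Read 'a': {s1} → {s1}.
Read 'a': {s1} → {s1}.
Read 'b': {s1} → {s1, s2}.
The final set {s1, s2} contains the accepting state s2.

Yes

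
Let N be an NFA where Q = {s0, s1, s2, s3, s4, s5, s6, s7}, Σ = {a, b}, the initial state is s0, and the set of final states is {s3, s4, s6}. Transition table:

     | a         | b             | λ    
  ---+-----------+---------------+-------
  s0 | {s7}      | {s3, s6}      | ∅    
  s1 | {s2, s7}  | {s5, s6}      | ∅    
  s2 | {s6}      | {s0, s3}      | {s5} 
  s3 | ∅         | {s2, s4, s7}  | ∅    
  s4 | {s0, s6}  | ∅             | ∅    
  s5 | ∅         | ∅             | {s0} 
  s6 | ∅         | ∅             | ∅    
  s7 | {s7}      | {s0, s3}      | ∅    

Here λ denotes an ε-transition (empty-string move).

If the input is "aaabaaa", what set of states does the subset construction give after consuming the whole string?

{s7}

Start in {s0}.
Read 'a': {s0} → {s7}.
Read 'a': {s7} → {s7}.
Read 'a': {s7} → {s7}.
Read 'b': {s7} → {s0, s3}.
Read 'a': {s0, s3} → {s7}.
Read 'a': {s7} → {s7}.
Read 'a': {s7} → {s7}.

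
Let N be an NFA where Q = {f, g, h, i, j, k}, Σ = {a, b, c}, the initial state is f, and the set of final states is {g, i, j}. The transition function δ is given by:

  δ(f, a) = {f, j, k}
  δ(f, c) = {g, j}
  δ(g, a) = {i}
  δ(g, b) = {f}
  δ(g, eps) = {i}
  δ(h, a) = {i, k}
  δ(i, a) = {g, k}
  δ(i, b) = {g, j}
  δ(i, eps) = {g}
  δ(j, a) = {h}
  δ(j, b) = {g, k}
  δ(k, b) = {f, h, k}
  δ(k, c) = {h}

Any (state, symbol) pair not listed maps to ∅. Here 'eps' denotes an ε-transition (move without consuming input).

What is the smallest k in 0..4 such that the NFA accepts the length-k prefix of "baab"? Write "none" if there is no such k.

Start in {f}.
Read 'b': {f} → ∅.
The set is empty and remains empty for the remaining 3 symbols.
No reachable set along the way intersects F.

none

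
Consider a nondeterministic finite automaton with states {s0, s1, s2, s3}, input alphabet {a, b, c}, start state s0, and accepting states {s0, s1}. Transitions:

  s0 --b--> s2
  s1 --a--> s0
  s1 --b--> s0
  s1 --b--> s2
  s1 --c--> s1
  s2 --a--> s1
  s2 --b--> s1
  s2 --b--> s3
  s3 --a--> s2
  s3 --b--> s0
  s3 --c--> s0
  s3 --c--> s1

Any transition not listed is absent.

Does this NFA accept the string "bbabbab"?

Yes

Start in {s0}.
Read 'b': s0→{s2}; now {s2}.
Read 'b': s2→{s1, s3}; now {s1, s3}.
Read 'a': s1→{s0}, s3→{s2}; now {s0, s2}.
Read 'b': s0→{s2}, s2→{s1, s3}; now {s1, s2, s3}.
Read 'b': s1→{s0, s2}, s2→{s1, s3}, s3→{s0}; now {s0, s1, s2, s3}.
Read 'a': s0→∅, s1→{s0}, s2→{s1}, s3→{s2}; now {s0, s1, s2}.
Read 'b': s0→{s2}, s1→{s0, s2}, s2→{s1, s3}; now {s0, s1, s2, s3}.
The final set {s0, s1, s2, s3} contains the accepting states s0, s1.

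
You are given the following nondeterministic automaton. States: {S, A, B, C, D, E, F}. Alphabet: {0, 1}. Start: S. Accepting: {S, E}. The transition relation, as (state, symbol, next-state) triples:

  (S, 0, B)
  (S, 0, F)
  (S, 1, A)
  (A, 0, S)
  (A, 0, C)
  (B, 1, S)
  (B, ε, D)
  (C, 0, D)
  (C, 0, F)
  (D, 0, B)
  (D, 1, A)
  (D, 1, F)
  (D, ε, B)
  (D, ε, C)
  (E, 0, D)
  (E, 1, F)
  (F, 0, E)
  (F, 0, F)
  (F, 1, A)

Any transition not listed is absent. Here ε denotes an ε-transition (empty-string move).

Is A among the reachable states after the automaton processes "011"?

Yes

Start in {S}.
Read '0': {S} → {B, C, D, F}.
Read '1': {B, C, D, F} → {S, A, F}.
Read '1': {S, A, F} → {A}.
State A is in {A}.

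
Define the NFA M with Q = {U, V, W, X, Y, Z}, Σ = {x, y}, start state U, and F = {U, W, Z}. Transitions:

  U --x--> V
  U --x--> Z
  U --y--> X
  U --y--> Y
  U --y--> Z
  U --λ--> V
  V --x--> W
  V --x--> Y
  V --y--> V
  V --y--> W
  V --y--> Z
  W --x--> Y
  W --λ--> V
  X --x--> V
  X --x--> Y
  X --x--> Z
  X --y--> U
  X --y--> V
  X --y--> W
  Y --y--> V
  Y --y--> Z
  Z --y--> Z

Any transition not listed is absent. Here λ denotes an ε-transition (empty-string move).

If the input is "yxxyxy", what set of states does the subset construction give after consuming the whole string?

Start: ε-closure({U}) = {U, V}.
Read 'y': {U, V} → {V, W, X, Y, Z}.
Read 'x': {V, W, X, Y, Z} → {V, W, Y, Z}.
Read 'x': {V, W, Y, Z} → {V, W, Y}.
Read 'y': {V, W, Y} → {V, W, Z}.
Read 'x': {V, W, Z} → {V, W, Y}.
Read 'y': {V, W, Y} → {V, W, Z}.

{V, W, Z}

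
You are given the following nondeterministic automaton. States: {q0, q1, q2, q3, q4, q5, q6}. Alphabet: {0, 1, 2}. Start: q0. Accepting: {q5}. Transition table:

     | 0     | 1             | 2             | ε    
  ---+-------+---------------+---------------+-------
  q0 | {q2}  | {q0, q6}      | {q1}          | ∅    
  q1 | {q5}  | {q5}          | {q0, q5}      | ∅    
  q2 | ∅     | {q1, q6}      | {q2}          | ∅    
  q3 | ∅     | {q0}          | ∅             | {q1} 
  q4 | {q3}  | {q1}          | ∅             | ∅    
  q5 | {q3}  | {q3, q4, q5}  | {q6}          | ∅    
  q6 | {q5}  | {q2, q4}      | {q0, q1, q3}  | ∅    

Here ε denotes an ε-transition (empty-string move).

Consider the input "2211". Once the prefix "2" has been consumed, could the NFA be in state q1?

Yes

Start in {q0}.
Read '2': {q0} → {q1}.
State q1 is in {q1}.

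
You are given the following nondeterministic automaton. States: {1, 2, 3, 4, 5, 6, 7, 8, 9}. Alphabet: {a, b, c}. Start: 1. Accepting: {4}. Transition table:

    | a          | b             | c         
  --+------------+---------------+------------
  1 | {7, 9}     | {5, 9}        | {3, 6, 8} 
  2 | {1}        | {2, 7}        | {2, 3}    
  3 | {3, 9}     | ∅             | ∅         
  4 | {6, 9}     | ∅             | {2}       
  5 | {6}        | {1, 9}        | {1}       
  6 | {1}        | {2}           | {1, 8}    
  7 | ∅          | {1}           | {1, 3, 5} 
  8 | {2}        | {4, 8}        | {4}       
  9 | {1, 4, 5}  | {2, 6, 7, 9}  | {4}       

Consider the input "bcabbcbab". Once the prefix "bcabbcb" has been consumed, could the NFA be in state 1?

Start in {1}.
Read 'b': {1} → {5, 9}.
Read 'c': {5, 9} → {1, 4}.
Read 'a': {1, 4} → {6, 7, 9}.
Read 'b': {6, 7, 9} → {1, 2, 6, 7, 9}.
Read 'b': {1, 2, 6, 7, 9} → {1, 2, 5, 6, 7, 9}.
Read 'c': {1, 2, 5, 6, 7, 9} → {1, 2, 3, 4, 5, 6, 8}.
Read 'b': {1, 2, 3, 4, 5, 6, 8} → {1, 2, 4, 5, 7, 8, 9}.
State 1 is in {1, 2, 4, 5, 7, 8, 9}.

Yes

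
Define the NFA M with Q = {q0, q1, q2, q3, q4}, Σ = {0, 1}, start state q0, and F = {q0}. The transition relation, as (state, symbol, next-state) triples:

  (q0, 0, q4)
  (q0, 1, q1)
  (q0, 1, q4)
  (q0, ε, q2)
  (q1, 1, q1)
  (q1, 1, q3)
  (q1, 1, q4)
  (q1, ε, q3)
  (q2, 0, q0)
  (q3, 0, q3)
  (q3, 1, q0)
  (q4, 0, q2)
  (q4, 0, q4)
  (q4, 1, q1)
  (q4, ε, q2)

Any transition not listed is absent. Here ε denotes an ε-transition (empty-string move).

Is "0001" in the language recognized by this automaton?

No

Start: ε-closure({q0}) = {q0, q2}.
Read '0': {q0, q2} → {q0, q2, q4}.
Read '0': {q0, q2, q4} → {q0, q2, q4}.
Read '0': {q0, q2, q4} → {q0, q2, q4}.
Read '1': {q0, q2, q4} → {q1, q2, q3, q4}.
The final set {q1, q2, q3, q4} contains no accepting state.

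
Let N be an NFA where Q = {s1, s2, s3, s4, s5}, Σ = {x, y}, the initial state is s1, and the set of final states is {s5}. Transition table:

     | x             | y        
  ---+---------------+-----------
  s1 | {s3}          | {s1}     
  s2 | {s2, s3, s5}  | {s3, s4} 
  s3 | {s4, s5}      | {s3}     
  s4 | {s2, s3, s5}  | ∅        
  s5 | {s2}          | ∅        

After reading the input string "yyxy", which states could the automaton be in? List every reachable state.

{s3}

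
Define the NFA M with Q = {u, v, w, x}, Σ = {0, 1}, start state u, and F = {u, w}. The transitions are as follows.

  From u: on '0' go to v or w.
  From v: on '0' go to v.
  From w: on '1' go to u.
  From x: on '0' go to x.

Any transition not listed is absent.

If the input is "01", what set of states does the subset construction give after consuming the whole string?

{u}

Start in {u}.
Read '0': {u} → {v, w}.
Read '1': {v, w} → {u}.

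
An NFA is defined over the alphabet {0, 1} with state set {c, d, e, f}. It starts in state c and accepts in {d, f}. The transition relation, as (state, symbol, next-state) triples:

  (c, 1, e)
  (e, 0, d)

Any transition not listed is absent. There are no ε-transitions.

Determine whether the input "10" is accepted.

Start in {c}.
Read '1': {c} → {e}.
Read '0': {e} → {d}.
The final set {d} contains the accepting state d.

Yes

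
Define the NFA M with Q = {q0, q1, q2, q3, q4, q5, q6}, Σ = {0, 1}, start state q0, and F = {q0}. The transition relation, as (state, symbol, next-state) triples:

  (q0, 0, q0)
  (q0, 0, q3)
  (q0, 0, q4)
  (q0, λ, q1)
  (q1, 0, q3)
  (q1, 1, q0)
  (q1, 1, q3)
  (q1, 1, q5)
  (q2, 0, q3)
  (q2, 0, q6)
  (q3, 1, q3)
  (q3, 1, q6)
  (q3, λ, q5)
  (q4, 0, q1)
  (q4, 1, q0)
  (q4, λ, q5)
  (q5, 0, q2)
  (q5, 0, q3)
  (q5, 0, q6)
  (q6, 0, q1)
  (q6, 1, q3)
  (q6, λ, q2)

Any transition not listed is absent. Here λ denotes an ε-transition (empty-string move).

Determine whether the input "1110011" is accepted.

Start: ε-closure({q0}) = {q0, q1}.
Read '1': q0→∅, q1→{q0, q3, q5}; union {q0, q3, q5}; ε-closure = {q0, q1, q3, q5}.
Read '1': q0→∅, q1→{q0, q3, q5}, q3→{q3, q6}, q5→∅; union {q0, q3, q5, q6}; ε-closure = {q0, q1, q2, q3, q5, q6}.
Read '1': q0→∅, q1→{q0, q3, q5}, q2→∅, q3→{q3, q6}, q5→∅, q6→{q3}; union {q0, q3, q5, q6}; ε-closure = {q0, q1, q2, q3, q5, q6}.
Read '0': q0→{q0, q3, q4}, q1→{q3}, q2→{q3, q6}, q3→∅, q5→{q2, q3, q6}, q6→{q1}; union {q0, q1, q2, q3, q4, q6}; ε-closure = {q0, q1, q2, q3, q4, q5, q6}.
Read '0': q0→{q0, q3, q4}, q1→{q3}, q2→{q3, q6}, q3→∅, q4→{q1}, q5→{q2, q3, q6}, q6→{q1}; union {q0, q1, q2, q3, q4, q6}; ε-closure = {q0, q1, q2, q3, q4, q5, q6}.
Read '1': q0→∅, q1→{q0, q3, q5}, q2→∅, q3→{q3, q6}, q4→{q0}, q5→∅, q6→{q3}; union {q0, q3, q5, q6}; ε-closure = {q0, q1, q2, q3, q5, q6}.
Read '1': q0→∅, q1→{q0, q3, q5}, q2→∅, q3→{q3, q6}, q5→∅, q6→{q3}; union {q0, q3, q5, q6}; ε-closure = {q0, q1, q2, q3, q5, q6}.
The final set {q0, q1, q2, q3, q5, q6} contains the accepting state q0.

Yes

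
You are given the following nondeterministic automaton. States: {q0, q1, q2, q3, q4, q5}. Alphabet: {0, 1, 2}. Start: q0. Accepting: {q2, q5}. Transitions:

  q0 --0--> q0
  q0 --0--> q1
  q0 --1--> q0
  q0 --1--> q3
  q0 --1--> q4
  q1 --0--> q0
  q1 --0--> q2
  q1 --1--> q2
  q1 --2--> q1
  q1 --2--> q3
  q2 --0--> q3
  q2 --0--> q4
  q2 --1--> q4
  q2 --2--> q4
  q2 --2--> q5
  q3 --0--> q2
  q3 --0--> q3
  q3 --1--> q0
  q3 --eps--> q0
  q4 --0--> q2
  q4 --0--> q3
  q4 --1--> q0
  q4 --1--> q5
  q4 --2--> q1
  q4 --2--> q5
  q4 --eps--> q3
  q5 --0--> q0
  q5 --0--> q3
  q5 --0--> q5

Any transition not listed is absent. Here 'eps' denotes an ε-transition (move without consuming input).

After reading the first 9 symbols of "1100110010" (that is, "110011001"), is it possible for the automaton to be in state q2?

Yes

Start in {q0}.
Read '1': q0→{q0, q3, q4}; now {q0, q3, q4}.
Read '1': q0→{q0, q3, q4}, q3→{q0}, q4→{q0, q5}; now {q0, q3, q4, q5}.
Read '0': q0→{q0, q1}, q3→{q2, q3}, q4→{q2, q3}, q5→{q0, q3, q5}; now {q0, q1, q2, q3, q5}.
Read '0': q0→{q0, q1}, q1→{q0, q2}, q2→{q3, q4}, q3→{q2, q3}, q5→{q0, q3, q5}; now {q0, q1, q2, q3, q4, q5}.
Read '1': q0→{q0, q3, q4}, q1→{q2}, q2→{q4}, q3→{q0}, q4→{q0, q5}, q5→∅; now {q0, q2, q3, q4, q5}.
Read '1': q0→{q0, q3, q4}, q2→{q4}, q3→{q0}, q4→{q0, q5}, q5→∅; now {q0, q3, q4, q5}.
Read '0': q0→{q0, q1}, q3→{q2, q3}, q4→{q2, q3}, q5→{q0, q3, q5}; now {q0, q1, q2, q3, q5}.
Read '0': q0→{q0, q1}, q1→{q0, q2}, q2→{q3, q4}, q3→{q2, q3}, q5→{q0, q3, q5}; now {q0, q1, q2, q3, q4, q5}.
Read '1': q0→{q0, q3, q4}, q1→{q2}, q2→{q4}, q3→{q0}, q4→{q0, q5}, q5→∅; now {q0, q2, q3, q4, q5}.
State q2 is in {q0, q2, q3, q4, q5}.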